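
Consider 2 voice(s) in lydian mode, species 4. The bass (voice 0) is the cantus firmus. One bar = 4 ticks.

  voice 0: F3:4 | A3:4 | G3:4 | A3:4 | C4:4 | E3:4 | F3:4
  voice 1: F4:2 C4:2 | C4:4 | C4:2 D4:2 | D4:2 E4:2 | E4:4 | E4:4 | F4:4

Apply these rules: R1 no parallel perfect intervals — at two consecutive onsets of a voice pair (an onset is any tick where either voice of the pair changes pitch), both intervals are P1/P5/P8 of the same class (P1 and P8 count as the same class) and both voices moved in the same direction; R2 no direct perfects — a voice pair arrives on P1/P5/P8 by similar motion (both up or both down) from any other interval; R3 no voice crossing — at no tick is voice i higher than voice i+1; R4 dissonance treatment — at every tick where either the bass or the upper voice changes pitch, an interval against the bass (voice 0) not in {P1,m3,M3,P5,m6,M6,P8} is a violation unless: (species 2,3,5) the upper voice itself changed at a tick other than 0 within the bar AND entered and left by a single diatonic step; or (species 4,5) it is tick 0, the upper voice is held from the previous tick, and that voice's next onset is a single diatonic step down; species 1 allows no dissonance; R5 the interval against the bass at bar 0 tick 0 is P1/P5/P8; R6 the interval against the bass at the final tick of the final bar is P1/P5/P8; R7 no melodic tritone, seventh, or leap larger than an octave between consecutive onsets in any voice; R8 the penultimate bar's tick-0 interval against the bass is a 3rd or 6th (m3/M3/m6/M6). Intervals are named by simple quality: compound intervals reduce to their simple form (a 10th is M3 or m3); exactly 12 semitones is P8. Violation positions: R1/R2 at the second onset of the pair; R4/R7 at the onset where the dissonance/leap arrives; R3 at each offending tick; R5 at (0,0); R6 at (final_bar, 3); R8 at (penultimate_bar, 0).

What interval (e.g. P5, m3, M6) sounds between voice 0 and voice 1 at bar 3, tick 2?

P5

voice 0=A3 voice 1=E4 -> P5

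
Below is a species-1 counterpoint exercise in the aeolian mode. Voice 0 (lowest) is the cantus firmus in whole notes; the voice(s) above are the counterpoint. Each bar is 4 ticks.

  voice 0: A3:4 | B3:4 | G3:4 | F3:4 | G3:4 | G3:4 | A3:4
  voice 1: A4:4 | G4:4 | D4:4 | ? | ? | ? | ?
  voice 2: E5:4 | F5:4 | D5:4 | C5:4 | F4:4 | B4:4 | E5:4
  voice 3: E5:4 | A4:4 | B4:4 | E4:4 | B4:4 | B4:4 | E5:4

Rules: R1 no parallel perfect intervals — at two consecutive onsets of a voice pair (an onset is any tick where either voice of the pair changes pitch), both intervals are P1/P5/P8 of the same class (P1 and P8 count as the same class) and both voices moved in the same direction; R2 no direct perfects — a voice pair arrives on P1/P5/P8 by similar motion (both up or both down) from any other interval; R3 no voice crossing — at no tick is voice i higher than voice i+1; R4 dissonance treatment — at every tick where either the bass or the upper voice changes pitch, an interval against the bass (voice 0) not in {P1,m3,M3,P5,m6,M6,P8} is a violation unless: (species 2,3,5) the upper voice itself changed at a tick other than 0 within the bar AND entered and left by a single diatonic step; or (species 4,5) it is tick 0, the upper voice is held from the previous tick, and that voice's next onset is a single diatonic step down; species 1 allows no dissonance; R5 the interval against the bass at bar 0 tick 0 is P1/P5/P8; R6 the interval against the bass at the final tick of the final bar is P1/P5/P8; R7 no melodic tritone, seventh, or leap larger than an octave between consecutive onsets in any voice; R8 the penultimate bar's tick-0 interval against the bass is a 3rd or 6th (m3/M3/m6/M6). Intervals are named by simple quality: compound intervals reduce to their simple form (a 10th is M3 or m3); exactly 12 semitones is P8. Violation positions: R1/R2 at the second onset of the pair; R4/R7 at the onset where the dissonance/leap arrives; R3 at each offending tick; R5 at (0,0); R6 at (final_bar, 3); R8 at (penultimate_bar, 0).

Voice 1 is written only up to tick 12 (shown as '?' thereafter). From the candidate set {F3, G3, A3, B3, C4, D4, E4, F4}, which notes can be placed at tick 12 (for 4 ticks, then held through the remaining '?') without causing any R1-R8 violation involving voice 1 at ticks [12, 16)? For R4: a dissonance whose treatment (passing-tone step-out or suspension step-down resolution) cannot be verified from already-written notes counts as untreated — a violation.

F3: violates R2
G3: violates R4
A3: violates R2
B3: violates R4
C4: violates R1
D4: legal
E4: violates R4
F4: legal

{D4, F4}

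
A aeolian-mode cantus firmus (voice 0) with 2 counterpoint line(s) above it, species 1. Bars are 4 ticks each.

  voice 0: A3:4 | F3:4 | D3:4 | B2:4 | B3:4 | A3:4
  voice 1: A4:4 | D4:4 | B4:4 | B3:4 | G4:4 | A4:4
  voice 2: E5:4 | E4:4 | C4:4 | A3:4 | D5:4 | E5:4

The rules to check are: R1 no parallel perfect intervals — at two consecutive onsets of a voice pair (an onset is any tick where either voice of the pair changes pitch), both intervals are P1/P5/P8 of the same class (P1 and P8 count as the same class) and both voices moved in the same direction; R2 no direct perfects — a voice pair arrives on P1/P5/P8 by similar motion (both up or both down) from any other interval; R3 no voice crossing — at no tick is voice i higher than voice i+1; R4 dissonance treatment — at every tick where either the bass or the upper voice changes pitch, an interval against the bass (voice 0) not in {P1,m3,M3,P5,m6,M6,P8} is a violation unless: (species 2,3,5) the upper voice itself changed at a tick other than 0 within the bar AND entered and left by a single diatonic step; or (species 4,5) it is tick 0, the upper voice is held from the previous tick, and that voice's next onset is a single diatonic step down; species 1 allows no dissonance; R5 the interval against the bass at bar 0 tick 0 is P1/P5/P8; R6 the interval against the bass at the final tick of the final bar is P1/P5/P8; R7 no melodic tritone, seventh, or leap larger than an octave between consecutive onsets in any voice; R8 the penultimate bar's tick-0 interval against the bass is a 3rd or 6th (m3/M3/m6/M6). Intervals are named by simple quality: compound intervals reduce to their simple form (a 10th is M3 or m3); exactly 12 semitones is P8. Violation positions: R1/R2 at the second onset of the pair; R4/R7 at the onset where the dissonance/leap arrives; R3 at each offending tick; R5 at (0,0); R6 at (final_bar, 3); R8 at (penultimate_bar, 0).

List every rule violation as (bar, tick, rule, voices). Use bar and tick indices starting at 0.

(1, 0, R4, (0, 2))
(2, 0, R3, (1, 2))
(2, 0, R4, (0, 2))
(2, 1, R3, (1, 2))
(2, 2, R3, (1, 2))
(2, 3, R3, (1, 2))
(3, 0, R2, (0, 1))
(3, 0, R3, (1, 2))
(3, 0, R4, (0, 2))
(3, 1, R3, (1, 2))
(3, 2, R3, (1, 2))
(3, 3, R3, (1, 2))
(4, 0, R2, (1, 2))
(4, 0, R7, (2,))
(5, 0, R1, (1, 2))

bar 0: v0=A3 v1=A4 v2=E5 downbeat P5
bar 1: v0=F3 v1=D4 v2=E4 downbeat M7
bar 2: v0=D3 v1=B4 v2=C4 downbeat m7
bar 3: v0=B2 v1=B3 v2=A3 downbeat m7
bar 4: v0=B3 v1=G4 v2=D5 downbeat m3
bar 5: v0=A3 v1=A4 v2=E5 downbeat P5
  -> R4 @ bar 1 tick 0 v(0, 2): F3/E4 M7 untreated
  -> R3 @ bar 2 tick 0 v(1, 2): B4 above C4
  -> R4 @ bar 2 tick 0 v(0, 2): D3/C4 m7 untreated
  -> R3 @ bar 2 tick 1 v(1, 2): B4 above C4
  -> R3 @ bar 2 tick 2 v(1, 2): B4 above C4
  -> R3 @ bar 2 tick 3 v(1, 2): B4 above C4
  -> R2 @ bar 3 tick 0 v(0, 1): D3/B4 M6 -> B2/B3 P8 similar
  -> R3 @ bar 3 tick 0 v(1, 2): B3 above A3
  -> R4 @ bar 3 tick 0 v(0, 2): B2/A3 m7 untreated
  -> R3 @ bar 3 tick 1 v(1, 2): B3 above A3
  -> R3 @ bar 3 tick 2 v(1, 2): B3 above A3
  -> R3 @ bar 3 tick 3 v(1, 2): B3 above A3
  -> R2 @ bar 4 tick 0 v(1, 2): B3/A3 M2 -> G4/D5 P5 similar
  -> R7 @ bar 4 tick 0 v(2,): A3->D5 leap 17st
  -> R1 @ bar 5 tick 0 v(1, 2): G4/D5 P5 -> A4/E5 P5 similar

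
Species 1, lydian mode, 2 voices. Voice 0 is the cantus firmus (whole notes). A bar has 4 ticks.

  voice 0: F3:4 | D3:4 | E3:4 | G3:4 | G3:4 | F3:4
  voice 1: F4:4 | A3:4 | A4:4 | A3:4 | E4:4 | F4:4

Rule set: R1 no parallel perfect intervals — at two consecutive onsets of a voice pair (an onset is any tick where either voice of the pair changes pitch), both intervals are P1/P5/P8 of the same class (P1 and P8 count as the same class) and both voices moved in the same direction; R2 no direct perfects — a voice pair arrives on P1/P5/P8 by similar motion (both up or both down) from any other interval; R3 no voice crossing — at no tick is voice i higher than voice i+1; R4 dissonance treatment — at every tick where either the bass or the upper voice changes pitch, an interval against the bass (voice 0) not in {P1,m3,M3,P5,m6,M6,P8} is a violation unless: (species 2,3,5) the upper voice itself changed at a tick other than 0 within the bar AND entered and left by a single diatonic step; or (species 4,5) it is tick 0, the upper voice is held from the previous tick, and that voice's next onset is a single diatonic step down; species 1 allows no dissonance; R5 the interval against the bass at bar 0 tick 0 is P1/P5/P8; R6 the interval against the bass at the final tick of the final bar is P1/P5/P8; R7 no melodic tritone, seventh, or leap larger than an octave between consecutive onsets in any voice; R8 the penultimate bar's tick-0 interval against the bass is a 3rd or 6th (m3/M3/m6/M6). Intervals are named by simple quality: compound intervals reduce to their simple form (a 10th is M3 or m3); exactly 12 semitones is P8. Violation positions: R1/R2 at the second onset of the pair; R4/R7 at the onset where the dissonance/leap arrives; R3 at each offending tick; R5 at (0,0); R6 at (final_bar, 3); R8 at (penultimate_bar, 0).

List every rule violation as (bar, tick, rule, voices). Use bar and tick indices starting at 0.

bar 0: v0=F3 v1=F4 downbeat P8
bar 1: v0=D3 v1=A3 downbeat P5
bar 2: v0=E3 v1=A4 downbeat P4
bar 3: v0=G3 v1=A3 downbeat M2
bar 4: v0=G3 v1=E4 downbeat M6
bar 5: v0=F3 v1=F4 downbeat P8
  -> R2 @ bar 1 tick 0 v(0, 1): F3/F4 P8 -> D3/A3 P5 similar
  -> R4 @ bar 2 tick 0 v(0, 1): E3/A4 P4 untreated
  -> R4 @ bar 3 tick 0 v(0, 1): G3/A3 M2 untreated

(1, 0, R2, (0, 1))
(2, 0, R4, (0, 1))
(3, 0, R4, (0, 1))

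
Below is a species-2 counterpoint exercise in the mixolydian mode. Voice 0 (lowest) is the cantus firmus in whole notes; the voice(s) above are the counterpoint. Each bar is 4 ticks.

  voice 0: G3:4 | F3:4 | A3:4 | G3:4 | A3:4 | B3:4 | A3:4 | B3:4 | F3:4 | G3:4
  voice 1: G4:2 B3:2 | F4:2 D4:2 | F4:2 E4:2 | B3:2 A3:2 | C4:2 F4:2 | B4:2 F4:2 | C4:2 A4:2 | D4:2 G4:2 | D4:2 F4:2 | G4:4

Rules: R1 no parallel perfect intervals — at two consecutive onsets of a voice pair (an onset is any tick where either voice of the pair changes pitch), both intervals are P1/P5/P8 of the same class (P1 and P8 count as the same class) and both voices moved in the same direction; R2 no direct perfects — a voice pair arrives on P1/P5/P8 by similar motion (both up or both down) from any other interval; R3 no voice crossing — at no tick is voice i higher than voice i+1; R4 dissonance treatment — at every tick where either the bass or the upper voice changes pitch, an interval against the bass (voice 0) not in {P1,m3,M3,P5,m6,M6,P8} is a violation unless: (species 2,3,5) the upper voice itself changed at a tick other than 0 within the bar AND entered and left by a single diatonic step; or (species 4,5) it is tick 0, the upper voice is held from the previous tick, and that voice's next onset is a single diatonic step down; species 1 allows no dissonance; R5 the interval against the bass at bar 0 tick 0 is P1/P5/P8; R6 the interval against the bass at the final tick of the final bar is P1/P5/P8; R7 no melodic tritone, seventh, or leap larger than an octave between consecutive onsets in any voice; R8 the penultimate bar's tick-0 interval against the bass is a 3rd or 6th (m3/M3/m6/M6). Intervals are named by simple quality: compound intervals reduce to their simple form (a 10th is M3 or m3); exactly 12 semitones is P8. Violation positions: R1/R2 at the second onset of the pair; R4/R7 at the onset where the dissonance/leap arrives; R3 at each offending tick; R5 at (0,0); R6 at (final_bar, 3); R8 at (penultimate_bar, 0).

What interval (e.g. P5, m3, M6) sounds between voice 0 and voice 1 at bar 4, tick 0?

m3

voice 0=A3 voice 1=C4 -> m3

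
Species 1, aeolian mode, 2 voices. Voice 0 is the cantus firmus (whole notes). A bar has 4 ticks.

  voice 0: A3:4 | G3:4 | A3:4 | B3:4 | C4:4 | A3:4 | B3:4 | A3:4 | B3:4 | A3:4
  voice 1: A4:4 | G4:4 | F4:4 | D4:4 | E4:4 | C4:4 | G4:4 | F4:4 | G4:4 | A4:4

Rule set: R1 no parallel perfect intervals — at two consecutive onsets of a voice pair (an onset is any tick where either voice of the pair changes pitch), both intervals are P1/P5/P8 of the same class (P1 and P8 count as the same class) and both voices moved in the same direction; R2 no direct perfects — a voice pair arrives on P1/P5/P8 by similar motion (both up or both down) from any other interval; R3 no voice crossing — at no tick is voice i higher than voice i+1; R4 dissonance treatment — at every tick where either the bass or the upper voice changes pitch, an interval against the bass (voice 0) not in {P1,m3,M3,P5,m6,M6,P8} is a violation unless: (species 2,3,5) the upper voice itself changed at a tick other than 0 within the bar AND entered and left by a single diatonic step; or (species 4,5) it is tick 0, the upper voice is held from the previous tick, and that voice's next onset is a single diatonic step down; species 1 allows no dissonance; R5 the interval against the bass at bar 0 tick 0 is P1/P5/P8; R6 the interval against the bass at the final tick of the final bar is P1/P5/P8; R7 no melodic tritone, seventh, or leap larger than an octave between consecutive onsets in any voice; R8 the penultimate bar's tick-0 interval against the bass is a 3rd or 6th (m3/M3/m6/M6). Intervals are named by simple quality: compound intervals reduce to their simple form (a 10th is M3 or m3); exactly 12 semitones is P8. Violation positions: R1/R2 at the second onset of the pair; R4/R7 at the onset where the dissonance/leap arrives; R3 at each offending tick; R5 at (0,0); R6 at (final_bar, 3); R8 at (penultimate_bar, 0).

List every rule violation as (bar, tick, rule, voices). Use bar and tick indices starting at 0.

(1, 0, R1, (0, 1))

bar 0: v0=A3 v1=A4 downbeat P8
bar 1: v0=G3 v1=G4 downbeat P8
bar 2: v0=A3 v1=F4 downbeat m6
bar 3: v0=B3 v1=D4 downbeat m3
bar 4: v0=C4 v1=E4 downbeat M3
bar 5: v0=A3 v1=C4 downbeat m3
bar 6: v0=B3 v1=G4 downbeat m6
bar 7: v0=A3 v1=F4 downbeat m6
bar 8: v0=B3 v1=G4 downbeat m6
bar 9: v0=A3 v1=A4 downbeat P8
  -> R1 @ bar 1 tick 0 v(0, 1): A3/A4 P8 -> G3/G4 P8 similar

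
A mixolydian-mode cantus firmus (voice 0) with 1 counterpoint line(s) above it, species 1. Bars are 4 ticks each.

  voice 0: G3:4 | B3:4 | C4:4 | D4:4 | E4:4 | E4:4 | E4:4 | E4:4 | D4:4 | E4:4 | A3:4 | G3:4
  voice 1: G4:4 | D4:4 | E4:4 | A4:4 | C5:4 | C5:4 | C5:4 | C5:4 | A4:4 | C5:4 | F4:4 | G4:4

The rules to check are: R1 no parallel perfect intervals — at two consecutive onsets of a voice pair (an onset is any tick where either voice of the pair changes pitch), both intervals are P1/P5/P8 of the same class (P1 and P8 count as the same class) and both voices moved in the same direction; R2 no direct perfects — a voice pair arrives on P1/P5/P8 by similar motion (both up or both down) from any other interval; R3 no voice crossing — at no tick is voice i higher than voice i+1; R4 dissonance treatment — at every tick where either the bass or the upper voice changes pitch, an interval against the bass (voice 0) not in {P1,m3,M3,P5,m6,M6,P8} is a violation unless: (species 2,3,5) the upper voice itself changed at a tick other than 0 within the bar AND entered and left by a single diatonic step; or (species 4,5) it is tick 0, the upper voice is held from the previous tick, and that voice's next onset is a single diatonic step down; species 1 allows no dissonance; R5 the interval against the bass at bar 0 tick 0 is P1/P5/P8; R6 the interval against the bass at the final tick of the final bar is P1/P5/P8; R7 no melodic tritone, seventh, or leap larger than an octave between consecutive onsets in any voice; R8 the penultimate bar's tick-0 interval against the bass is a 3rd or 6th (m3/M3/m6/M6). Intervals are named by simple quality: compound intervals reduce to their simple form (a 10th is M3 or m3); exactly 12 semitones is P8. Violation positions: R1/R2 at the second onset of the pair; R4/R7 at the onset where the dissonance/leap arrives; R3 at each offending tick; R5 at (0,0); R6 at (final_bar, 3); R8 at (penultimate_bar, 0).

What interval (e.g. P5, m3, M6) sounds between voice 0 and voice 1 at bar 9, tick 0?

voice 0=E4 voice 1=C5 -> m6

m6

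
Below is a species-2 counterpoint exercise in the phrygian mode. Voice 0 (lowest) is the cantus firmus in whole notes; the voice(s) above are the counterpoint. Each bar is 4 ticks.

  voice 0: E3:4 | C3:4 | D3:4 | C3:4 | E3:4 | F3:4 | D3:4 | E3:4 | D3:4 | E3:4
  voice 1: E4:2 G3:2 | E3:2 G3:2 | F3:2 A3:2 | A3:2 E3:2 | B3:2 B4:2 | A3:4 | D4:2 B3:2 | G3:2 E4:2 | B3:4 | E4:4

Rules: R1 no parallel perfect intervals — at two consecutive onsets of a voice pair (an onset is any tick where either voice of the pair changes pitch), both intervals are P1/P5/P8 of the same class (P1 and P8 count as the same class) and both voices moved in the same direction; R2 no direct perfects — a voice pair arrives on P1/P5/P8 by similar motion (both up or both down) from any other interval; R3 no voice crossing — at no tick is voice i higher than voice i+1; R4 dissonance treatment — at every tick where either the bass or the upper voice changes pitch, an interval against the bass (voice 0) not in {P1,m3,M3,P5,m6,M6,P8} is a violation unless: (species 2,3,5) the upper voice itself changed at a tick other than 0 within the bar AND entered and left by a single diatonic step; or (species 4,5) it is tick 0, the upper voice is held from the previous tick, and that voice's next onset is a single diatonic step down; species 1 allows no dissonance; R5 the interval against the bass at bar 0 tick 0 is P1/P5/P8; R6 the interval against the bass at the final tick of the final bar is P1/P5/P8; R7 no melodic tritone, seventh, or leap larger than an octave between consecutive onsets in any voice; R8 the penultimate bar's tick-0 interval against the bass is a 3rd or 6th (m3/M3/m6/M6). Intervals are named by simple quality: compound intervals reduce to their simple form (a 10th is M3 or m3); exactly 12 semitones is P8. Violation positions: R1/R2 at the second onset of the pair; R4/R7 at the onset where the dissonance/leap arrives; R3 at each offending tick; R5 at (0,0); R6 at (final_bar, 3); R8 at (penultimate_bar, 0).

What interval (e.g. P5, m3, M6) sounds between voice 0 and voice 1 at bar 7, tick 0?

voice 0=E3 voice 1=G3 -> m3

m3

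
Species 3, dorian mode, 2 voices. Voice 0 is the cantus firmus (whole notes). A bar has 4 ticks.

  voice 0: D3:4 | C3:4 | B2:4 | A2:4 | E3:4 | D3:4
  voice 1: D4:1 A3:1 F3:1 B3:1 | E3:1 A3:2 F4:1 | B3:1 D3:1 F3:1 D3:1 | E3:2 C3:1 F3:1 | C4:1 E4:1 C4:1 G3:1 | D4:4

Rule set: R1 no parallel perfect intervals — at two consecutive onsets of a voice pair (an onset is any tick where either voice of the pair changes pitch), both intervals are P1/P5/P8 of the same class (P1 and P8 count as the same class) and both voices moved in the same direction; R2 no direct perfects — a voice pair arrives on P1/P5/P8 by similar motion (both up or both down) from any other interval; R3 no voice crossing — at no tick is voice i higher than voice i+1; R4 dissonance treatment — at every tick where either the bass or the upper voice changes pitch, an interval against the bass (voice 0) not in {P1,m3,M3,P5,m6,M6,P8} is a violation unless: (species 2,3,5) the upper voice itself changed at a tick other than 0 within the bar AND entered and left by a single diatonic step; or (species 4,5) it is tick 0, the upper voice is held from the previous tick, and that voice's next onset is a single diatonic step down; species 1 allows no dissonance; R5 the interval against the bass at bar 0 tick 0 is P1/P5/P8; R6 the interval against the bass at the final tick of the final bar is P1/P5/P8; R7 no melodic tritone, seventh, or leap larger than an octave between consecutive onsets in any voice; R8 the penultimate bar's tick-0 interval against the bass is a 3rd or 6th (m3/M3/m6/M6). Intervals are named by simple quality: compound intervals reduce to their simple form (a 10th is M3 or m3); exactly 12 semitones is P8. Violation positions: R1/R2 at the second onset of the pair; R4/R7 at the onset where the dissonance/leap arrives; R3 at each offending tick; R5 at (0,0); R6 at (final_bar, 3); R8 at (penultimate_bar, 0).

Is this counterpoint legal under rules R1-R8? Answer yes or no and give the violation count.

No (5 violations)

bar 0: v0=D3 v1=D4 (P8)
bar 1: v0=C3 v1=E3 (M3)
bar 2: v0=B2 v1=B3 (P8)
bar 3: v0=A2 v1=E3 (P5)
bar 4: v0=E3 v1=C4 (m6)
bar 5: v0=D3 v1=D4 (P8)
  R7 @ bar0.3: F3->B3 leap 6st
  R4 @ bar1.3: C3/F4 P4 untreated
  R2 @ bar2.0: C3/F4 P4 -> B2/B3 P8 similar
  R7 @ bar2.0: F4->B3 leap 6st
  R4 @ bar2.2: B2/F3 TT untreated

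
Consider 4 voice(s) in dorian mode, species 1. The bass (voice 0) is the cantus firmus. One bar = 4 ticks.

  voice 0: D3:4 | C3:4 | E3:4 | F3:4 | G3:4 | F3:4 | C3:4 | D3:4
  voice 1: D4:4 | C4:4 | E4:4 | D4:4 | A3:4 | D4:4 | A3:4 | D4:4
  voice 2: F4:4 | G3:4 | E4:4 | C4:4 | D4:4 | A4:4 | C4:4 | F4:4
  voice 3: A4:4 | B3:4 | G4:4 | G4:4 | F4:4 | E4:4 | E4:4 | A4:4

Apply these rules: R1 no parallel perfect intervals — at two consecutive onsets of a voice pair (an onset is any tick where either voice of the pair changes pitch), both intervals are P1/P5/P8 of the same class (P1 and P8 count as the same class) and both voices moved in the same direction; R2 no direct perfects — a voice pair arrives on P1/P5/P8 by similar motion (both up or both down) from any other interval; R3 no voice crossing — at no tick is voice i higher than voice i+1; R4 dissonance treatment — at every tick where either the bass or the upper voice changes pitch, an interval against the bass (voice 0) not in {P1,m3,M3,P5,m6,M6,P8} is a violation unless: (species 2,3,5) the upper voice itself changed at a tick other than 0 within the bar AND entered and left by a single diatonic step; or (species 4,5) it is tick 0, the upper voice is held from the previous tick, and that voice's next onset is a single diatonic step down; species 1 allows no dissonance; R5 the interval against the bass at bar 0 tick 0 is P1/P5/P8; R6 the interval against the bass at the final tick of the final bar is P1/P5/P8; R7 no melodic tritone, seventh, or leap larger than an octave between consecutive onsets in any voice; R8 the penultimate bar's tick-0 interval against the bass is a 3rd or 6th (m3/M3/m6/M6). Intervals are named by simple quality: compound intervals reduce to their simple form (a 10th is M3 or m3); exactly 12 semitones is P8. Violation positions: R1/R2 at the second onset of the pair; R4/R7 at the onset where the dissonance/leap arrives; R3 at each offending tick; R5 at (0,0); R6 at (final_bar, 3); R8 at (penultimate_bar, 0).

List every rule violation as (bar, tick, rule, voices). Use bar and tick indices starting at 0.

bar 0: v0=D3 v1=D4 v2=F4 v3=A4 downbeat P5
bar 1: v0=C3 v1=C4 v2=G3 v3=B3 downbeat M7
bar 2: v0=E3 v1=E4 v2=E4 v3=G4 downbeat m3
bar 3: v0=F3 v1=D4 v2=C4 v3=G4 downbeat M2
bar 4: v0=G3 v1=A3 v2=D4 v3=F4 downbeat m7
bar 5: v0=F3 v1=D4 v2=A4 v3=E4 downbeat M7
bar 6: v0=C3 v1=A3 v2=C4 v3=E4 downbeat M3
bar 7: v0=D3 v1=D4 v2=F4 v3=A4 downbeat P5
  -> R5 @ bar 0 tick 0 v(0, 2): opens on m3
  -> R1 @ bar 1 tick 0 v(0, 1): D3/D4 P8 -> C3/C4 P8 similar
  -> R2 @ bar 1 tick 0 v(0, 2): D3/F4 m3 -> C3/G3 P5 similar
  -> R3 @ bar 1 tick 0 v(1, 2): C4 above G3
  -> R4 @ bar 1 tick 0 v(0, 3): C3/B3 M7 untreated
  -> R7 @ bar 1 tick 0 v(2,): F4->G3 leap 10st
  -> R7 @ bar 1 tick 0 v(3,): A4->B3 leap 10st
  -> R3 @ bar 1 tick 1 v(1, 2): C4 above G3
  -> R3 @ bar 1 tick 2 v(1, 2): C4 above G3
  -> R3 @ bar 1 tick 3 v(1, 2): C4 above G3
  -> R1 @ bar 2 tick 0 v(0, 1): C3/C4 P8 -> E3/E4 P8 similar
  -> R2 @ bar 2 tick 0 v(0, 2): C3/G3 P5 -> E3/E4 P8 similar
  -> R2 @ bar 2 tick 0 v(1, 2): C4/G3 P4 -> E4/E4 P1 similar
  -> R3 @ bar 3 tick 0 v(1, 2): D4 above C4
  -> R4 @ bar 3 tick 0 v(0, 3): F3/G4 M2 untreated
  -> R3 @ bar 3 tick 1 v(1, 2): D4 above C4
  -> R3 @ bar 3 tick 2 v(1, 2): D4 above C4
  -> R3 @ bar 3 tick 3 v(1, 2): D4 above C4
  -> R1 @ bar 4 tick 0 v(0, 2): F3/C4 P5 -> G3/D4 P5 similar
  -> R4 @ bar 4 tick 0 v(0, 1): G3/A3 M2 untreated
  -> R4 @ bar 4 tick 0 v(0, 3): G3/F4 m7 untreated
  -> R2 @ bar 5 tick 0 v(1, 2): A3/D4 P4 -> D4/A4 P5 similar
  -> R3 @ bar 5 tick 0 v(2, 3): A4 above E4
  -> R4 @ bar 5 tick 0 v(0, 3): F3/E4 M7 untreated
  -> R3 @ bar 5 tick 1 v(2, 3): A4 above E4
  -> R3 @ bar 5 tick 2 v(2, 3): A4 above E4
  -> R3 @ bar 5 tick 3 v(2, 3): A4 above E4
  -> R2 @ bar 6 tick 0 v(0, 2): F3/A4 M3 -> C3/C4 P8 similar
  -> R8 @ bar 6 tick 0 v(0, 2): penult P8 not 3rd/6th
  -> R1 @ bar 7 tick 0 v(1, 3): A3/E4 P5 -> D4/A4 P5 similar
  -> R2 @ bar 7 tick 0 v(0, 1): C3/A3 M6 -> D3/D4 P8 similar
  -> R2 @ bar 7 tick 0 v(0, 3): C3/E4 M3 -> D3/A4 P5 similar
  -> R6 @ bar 7 tick 3 v(0, 2): closes on m3

(0, 0, R5, (0, 2))
(1, 0, R1, (0, 1))
(1, 0, R2, (0, 2))
(1, 0, R3, (1, 2))
(1, 0, R4, (0, 3))
(1, 0, R7, (2,))
(1, 0, R7, (3,))
(1, 1, R3, (1, 2))
(1, 2, R3, (1, 2))
(1, 3, R3, (1, 2))
(2, 0, R1, (0, 1))
(2, 0, R2, (0, 2))
(2, 0, R2, (1, 2))
(3, 0, R3, (1, 2))
(3, 0, R4, (0, 3))
(3, 1, R3, (1, 2))
(3, 2, R3, (1, 2))
(3, 3, R3, (1, 2))
(4, 0, R1, (0, 2))
(4, 0, R4, (0, 1))
(4, 0, R4, (0, 3))
(5, 0, R2, (1, 2))
(5, 0, R3, (2, 3))
(5, 0, R4, (0, 3))
(5, 1, R3, (2, 3))
(5, 2, R3, (2, 3))
(5, 3, R3, (2, 3))
(6, 0, R2, (0, 2))
(6, 0, R8, (0, 2))
(7, 0, R1, (1, 3))
(7, 0, R2, (0, 1))
(7, 0, R2, (0, 3))
(7, 3, R6, (0, 2))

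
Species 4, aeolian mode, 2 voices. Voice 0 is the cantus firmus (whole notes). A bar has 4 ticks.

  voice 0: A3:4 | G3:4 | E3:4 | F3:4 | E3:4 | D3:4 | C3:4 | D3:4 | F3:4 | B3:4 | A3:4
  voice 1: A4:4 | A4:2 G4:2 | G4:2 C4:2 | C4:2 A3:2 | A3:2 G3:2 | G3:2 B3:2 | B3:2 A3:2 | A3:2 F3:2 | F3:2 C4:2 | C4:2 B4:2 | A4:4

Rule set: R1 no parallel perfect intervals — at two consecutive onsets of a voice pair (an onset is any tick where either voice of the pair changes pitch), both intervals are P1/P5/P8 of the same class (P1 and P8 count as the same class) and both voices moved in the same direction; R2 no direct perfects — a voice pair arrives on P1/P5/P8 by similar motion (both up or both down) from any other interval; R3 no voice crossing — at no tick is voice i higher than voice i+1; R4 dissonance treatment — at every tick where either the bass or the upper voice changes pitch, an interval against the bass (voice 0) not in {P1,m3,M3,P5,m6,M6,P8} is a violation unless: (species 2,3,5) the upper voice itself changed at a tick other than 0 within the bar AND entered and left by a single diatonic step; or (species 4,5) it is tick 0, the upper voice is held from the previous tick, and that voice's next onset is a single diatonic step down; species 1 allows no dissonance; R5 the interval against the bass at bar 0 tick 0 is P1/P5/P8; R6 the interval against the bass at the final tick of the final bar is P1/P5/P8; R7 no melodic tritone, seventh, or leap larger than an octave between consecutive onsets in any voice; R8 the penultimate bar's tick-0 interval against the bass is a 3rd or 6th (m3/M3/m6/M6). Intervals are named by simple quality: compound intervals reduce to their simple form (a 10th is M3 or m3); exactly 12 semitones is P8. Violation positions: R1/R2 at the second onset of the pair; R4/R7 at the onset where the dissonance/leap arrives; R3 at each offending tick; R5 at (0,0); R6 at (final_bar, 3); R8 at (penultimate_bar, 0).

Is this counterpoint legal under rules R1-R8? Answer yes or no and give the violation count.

bar 0: v0=A3 v1=A4 (P8)
bar 1: v0=G3 v1=A4 (M2)
bar 2: v0=E3 v1=G4 (m3)
bar 3: v0=F3 v1=C4 (P5)
bar 4: v0=E3 v1=A3 (P4)
bar 5: v0=D3 v1=G3 (P4)
bar 6: v0=C3 v1=B3 (M7)
bar 7: v0=D3 v1=A3 (P5)
bar 8: v0=F3 v1=F3 (P1)
bar 9: v0=B3 v1=C4 (m2)
bar 10: v0=A3 v1=A4 (P8)
  R4 @ bar5.0: D3/G3 P4 untreated
  R4 @ bar9.0: B3/C4 m2 untreated
  R7 @ bar9.0: F3->B3 leap 6st
  R8 @ bar9.0: penult m2 not 3rd/6th
  R7 @ bar9.2: C4->B4 leap 11st
  R1 @ bar10.0: B3/B4 P8 -> A3/A4 P8 similar

No (6 violations)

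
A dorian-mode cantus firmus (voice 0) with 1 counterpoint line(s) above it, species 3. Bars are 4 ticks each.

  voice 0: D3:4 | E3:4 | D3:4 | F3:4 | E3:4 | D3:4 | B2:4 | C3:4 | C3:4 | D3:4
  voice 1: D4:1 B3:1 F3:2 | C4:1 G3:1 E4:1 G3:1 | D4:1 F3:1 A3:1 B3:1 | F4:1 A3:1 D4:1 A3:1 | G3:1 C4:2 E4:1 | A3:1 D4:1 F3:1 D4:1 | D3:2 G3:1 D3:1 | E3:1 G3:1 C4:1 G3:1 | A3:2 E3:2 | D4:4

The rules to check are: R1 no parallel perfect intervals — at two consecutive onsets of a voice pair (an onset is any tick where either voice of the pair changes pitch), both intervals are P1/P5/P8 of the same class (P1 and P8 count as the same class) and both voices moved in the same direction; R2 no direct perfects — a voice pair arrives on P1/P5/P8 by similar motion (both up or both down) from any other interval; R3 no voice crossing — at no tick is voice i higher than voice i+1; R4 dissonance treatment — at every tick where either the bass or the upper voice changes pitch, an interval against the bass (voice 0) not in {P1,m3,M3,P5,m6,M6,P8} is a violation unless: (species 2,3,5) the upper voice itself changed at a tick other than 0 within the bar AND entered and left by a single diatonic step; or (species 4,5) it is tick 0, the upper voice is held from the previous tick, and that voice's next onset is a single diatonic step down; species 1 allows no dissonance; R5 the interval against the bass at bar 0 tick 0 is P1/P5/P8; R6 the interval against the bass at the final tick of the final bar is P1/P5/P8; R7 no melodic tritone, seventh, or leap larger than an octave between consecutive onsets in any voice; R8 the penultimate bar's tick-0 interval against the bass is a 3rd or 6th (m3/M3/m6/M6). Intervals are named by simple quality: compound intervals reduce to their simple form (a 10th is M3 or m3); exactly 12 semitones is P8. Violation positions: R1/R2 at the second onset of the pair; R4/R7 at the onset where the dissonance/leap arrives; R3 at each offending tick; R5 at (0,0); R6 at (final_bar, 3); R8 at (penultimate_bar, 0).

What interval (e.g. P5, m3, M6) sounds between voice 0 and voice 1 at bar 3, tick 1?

M3

voice 0=F3 voice 1=A3 -> M3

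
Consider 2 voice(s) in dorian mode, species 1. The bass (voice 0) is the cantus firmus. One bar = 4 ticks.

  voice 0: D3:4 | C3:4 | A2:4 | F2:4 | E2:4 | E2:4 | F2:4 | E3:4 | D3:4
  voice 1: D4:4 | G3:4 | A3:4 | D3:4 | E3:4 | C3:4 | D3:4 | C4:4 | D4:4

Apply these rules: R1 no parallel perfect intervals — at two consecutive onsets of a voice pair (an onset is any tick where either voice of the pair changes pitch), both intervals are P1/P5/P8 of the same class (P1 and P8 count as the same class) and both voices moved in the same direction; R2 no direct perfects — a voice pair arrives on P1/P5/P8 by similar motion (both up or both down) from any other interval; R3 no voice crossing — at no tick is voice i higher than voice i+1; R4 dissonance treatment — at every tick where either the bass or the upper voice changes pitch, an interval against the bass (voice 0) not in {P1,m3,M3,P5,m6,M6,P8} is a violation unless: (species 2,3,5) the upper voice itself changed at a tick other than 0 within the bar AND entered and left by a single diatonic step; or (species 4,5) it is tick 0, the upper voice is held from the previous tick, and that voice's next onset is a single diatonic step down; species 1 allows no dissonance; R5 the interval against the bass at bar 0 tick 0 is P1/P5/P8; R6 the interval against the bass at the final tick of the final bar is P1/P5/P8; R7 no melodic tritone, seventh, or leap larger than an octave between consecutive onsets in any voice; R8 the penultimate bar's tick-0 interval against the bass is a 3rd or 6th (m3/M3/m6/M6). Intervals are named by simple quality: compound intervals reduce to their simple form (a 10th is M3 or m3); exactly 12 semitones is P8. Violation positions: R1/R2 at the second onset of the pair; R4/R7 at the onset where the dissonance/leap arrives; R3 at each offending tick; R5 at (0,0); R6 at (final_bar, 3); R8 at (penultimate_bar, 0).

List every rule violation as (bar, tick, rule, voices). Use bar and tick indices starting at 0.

bar 0: v0=D3 v1=D4 downbeat P8
bar 1: v0=C3 v1=G3 downbeat P5
bar 2: v0=A2 v1=A3 downbeat P8
bar 3: v0=F2 v1=D3 downbeat M6
bar 4: v0=E2 v1=E3 downbeat P8
bar 5: v0=E2 v1=C3 downbeat m6
bar 6: v0=F2 v1=D3 downbeat M6
bar 7: v0=E3 v1=C4 downbeat m6
bar 8: v0=D3 v1=D4 downbeat P8
  -> R2 @ bar 1 tick 0 v(0, 1): D3/D4 P8 -> C3/G3 P5 similar
  -> R7 @ bar 7 tick 0 v(0,): F2->E3 leap 11st
  -> R7 @ bar 7 tick 0 v(1,): D3->C4 leap 10st

(1, 0, R2, (0, 1))
(7, 0, R7, (0,))
(7, 0, R7, (1,))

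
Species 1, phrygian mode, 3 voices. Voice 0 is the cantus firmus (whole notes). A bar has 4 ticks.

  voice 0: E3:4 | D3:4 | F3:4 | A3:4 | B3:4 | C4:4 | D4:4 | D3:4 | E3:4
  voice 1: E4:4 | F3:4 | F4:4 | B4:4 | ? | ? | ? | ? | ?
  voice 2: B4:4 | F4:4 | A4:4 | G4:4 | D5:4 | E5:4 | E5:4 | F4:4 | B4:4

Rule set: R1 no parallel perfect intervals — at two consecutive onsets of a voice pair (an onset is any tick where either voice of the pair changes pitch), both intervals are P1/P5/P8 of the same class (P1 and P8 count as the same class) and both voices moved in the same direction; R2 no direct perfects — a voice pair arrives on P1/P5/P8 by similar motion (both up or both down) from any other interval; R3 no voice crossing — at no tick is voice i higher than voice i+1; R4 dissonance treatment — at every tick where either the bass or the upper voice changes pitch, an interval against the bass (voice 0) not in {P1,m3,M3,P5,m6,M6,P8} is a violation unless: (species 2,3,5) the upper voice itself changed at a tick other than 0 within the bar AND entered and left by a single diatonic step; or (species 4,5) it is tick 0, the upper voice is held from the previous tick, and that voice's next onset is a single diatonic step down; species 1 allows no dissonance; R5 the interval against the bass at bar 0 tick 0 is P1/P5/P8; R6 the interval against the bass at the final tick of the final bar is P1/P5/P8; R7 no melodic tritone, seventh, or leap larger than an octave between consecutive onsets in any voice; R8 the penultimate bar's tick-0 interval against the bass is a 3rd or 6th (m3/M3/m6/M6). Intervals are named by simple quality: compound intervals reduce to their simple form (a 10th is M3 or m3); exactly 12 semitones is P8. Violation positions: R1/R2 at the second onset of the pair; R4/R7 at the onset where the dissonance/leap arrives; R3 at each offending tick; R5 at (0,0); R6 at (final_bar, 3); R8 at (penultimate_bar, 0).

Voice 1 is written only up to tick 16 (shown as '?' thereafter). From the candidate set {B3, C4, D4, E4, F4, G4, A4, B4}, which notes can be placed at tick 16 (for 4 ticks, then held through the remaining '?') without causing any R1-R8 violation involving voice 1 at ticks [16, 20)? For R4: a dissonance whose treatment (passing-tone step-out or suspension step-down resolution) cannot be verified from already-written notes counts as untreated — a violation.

B3: legal
C4: violates R4,R7
D4: legal
E4: violates R4
F4: violates R4,R7
G4: legal
A4: violates R4
B4: legal

{B3, B4, D4, G4}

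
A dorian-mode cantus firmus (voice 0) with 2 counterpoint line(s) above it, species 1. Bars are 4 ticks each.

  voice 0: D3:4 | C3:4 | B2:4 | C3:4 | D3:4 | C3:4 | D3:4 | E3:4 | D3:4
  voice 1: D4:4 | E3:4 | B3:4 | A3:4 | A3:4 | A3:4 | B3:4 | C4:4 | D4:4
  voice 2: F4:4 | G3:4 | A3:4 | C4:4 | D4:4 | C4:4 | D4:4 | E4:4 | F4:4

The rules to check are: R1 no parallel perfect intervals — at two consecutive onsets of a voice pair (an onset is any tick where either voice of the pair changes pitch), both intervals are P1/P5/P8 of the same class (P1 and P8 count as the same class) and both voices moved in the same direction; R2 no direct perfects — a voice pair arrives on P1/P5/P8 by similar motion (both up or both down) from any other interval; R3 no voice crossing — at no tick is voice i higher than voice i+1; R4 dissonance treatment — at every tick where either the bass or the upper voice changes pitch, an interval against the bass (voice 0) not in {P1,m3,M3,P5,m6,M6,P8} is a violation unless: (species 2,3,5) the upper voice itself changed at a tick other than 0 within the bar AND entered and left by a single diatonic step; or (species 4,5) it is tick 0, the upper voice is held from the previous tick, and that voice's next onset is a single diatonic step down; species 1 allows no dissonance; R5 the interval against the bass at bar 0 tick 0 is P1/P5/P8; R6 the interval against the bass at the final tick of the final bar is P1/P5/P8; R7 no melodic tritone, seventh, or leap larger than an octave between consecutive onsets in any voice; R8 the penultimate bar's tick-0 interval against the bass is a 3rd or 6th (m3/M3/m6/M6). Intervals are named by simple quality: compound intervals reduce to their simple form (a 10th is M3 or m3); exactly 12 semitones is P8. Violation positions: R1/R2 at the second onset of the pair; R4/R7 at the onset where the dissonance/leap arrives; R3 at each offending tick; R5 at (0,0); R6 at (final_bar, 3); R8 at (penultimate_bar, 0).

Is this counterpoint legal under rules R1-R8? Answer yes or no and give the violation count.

bar 0: v0=D3 v1=D4 v2=F4 (m3)
bar 1: v0=C3 v1=E3 v2=G3 (P5)
bar 2: v0=B2 v1=B3 v2=A3 (m7)
bar 3: v0=C3 v1=A3 v2=C4 (P8)
bar 4: v0=D3 v1=A3 v2=D4 (P8)
bar 5: v0=C3 v1=A3 v2=C4 (P8)
bar 6: v0=D3 v1=B3 v2=D4 (P8)
bar 7: v0=E3 v1=C4 v2=E4 (P8)
bar 8: v0=D3 v1=D4 v2=F4 (m3)
  R5 @ bar0.0: opens on m3
  R2 @ bar1.0: D3/F4 m3 -> C3/G3 P5 similar
  R7 @ bar1.0: D4->E3 leap 10st
  R7 @ bar1.0: F4->G3 leap 10st
  R3 @ bar2.0: B3 above A3
  R4 @ bar2.0: B2/A3 m7 untreated
  R3 @ bar2.1: B3 above A3
  R3 @ bar2.2: B3 above A3
  R3 @ bar2.3: B3 above A3
  R2 @ bar3.0: B2/A3 m7 -> C3/C4 P8 similar
  R1 @ bar4.0: C3/C4 P8 -> D3/D4 P8 similar
  R1 @ bar5.0: D3/D4 P8 -> C3/C4 P8 similar
  R1 @ bar6.0: C3/C4 P8 -> D3/D4 P8 similar
  R1 @ bar7.0: D3/D4 P8 -> E3/E4 P8 similar
  R8 @ bar7.0: penult P8 not 3rd/6th
  R6 @ bar8.3: closes on m3

No (16 violations)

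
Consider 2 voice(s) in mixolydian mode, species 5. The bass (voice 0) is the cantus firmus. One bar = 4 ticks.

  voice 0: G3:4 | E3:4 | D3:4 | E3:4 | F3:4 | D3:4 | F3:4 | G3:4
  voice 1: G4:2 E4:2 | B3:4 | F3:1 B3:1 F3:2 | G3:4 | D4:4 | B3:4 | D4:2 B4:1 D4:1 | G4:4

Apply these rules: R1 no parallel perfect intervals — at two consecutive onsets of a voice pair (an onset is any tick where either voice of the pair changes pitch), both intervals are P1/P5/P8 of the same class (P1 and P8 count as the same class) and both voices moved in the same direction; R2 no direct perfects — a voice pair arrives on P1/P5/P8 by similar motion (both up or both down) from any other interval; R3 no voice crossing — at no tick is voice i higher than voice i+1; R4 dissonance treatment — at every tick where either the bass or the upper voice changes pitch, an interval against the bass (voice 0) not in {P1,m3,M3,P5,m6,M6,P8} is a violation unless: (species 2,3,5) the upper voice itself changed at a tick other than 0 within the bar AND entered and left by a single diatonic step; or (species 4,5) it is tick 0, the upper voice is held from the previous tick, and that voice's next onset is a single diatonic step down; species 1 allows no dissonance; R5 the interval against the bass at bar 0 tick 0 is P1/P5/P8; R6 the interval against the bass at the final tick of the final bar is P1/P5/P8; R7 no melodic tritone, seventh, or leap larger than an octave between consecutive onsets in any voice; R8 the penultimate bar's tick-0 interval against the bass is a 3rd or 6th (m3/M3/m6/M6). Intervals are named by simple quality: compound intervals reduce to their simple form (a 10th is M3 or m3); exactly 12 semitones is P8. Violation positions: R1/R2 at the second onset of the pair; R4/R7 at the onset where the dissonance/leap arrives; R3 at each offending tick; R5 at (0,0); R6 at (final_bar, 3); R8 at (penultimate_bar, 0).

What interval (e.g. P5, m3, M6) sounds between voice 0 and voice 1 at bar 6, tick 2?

TT

voice 0=F3 voice 1=B4 -> TT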